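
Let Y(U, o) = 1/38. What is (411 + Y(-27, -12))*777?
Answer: 12135963/38 ≈ 3.1937e+5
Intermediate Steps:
Y(U, o) = 1/38
(411 + Y(-27, -12))*777 = (411 + 1/38)*777 = (15619/38)*777 = 12135963/38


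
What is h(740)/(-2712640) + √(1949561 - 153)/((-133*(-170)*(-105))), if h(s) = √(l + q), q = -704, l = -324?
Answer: -2*√121838/1187025 - I*√257/1356320 ≈ -0.00058811 - 1.182e-5*I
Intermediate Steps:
h(s) = 2*I*√257 (h(s) = √(-324 - 704) = √(-1028) = 2*I*√257)
h(740)/(-2712640) + √(1949561 - 153)/((-133*(-170)*(-105))) = (2*I*√257)/(-2712640) + √(1949561 - 153)/((-133*(-170)*(-105))) = (2*I*√257)*(-1/2712640) + √1949408/((22610*(-105))) = -I*√257/1356320 + (4*√121838)/(-2374050) = -I*√257/1356320 + (4*√121838)*(-1/2374050) = -I*√257/1356320 - 2*√121838/1187025 = -2*√121838/1187025 - I*√257/1356320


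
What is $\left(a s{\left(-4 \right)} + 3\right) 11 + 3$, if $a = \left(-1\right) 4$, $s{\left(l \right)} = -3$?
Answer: $168$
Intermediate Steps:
$a = -4$
$\left(a s{\left(-4 \right)} + 3\right) 11 + 3 = \left(\left(-4\right) \left(-3\right) + 3\right) 11 + 3 = \left(12 + 3\right) 11 + 3 = 15 \cdot 11 + 3 = 165 + 3 = 168$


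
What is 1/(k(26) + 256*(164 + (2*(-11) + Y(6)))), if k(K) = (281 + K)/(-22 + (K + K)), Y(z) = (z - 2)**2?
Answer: 30/1213747 ≈ 2.4717e-5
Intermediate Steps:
Y(z) = (-2 + z)**2
k(K) = (281 + K)/(-22 + 2*K)
1/(k(26) + 256*(164 + (2*(-11) + Y(6)))) = 1/((281 + 26)/(2*(-11 + 26)) + 256*(164 + (2*(-11) + (-2 + 6)**2))) = 1/((1/2)*307/15 + 256*(164 + (-22 + 4**2))) = 1/((1/2)*(1/15)*307 + 256*(164 + (-22 + 16))) = 1/(307/30 + 256*(164 - 6)) = 1/(307/30 + 256*158) = 1/(307/30 + 40448) = 1/(1213747/30) = 30/1213747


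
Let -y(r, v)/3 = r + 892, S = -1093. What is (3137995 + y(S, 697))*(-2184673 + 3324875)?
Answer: 3578635716796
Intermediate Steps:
y(r, v) = -2676 - 3*r (y(r, v) = -3*(r + 892) = -3*(892 + r) = -2676 - 3*r)
(3137995 + y(S, 697))*(-2184673 + 3324875) = (3137995 + (-2676 - 3*(-1093)))*(-2184673 + 3324875) = (3137995 + (-2676 + 3279))*1140202 = (3137995 + 603)*1140202 = 3138598*1140202 = 3578635716796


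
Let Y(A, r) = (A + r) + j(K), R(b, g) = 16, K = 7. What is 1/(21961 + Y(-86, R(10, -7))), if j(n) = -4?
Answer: 1/21887 ≈ 4.5689e-5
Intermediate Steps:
Y(A, r) = -4 + A + r (Y(A, r) = (A + r) - 4 = -4 + A + r)
1/(21961 + Y(-86, R(10, -7))) = 1/(21961 + (-4 - 86 + 16)) = 1/(21961 - 74) = 1/21887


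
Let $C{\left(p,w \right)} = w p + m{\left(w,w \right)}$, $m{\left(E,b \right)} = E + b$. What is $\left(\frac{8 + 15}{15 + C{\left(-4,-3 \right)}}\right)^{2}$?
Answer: $\frac{529}{441} \approx 1.1995$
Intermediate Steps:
$C{\left(p,w \right)} = 2 w + p w$ ($C{\left(p,w \right)} = w p + \left(w + w\right) = p w + 2 w = 2 w + p w$)
$\left(\frac{8 + 15}{15 + C{\left(-4,-3 \right)}}\right)^{2} = \left(\frac{8 + 15}{15 - 3 \left(2 - 4\right)}\right)^{2} = \left(\frac{23}{15 - -6}\right)^{2} = \left(\frac{23}{15 + 6}\right)^{2} = \left(\frac{23}{21}\right)^{2} = \frac{529}{441}$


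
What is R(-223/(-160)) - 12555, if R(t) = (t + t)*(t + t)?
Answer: -80302271/6400 ≈ -12547.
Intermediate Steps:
R(t) = 4*t**2 (R(t) = (2*t)*(2*t) = 4*t**2)
R(-223/(-160)) - 12555 = 4*(-223/(-160))**2 - 12555 = 4*(-223*(-1/160))**2 - 12555 = 4*(223/160)**2 - 12555 = 4*(49729/25600) - 12555 = 49729/6400 - 12555 = -80302271/6400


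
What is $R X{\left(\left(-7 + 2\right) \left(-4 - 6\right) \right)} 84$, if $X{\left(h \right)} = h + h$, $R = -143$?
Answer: $-1201200$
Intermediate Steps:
$X{\left(h \right)} = 2 h$
$R X{\left(\left(-7 + 2\right) \left(-4 - 6\right) \right)} 84 = - 143 \cdot 2 \left(-7 + 2\right) \left(-4 - 6\right) 84 = - 143 \cdot 2 \left(\left(-5\right) \left(-10\right)\right) 84 = - 143 \cdot 2 \cdot 50 \cdot 84 = \left(-143\right) 100 \cdot 84 = \left(-14300\right) 84 = -1201200$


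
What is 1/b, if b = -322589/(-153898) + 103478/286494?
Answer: 22045426806/54172435105 ≈ 0.40695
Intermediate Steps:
b = 54172435105/22045426806 (b = -322589*(-1/153898) + 103478*(1/286494) = 322589/153898 + 51739/143247 = 54172435105/22045426806 ≈ 2.4573)
1/b = 1/(54172435105/22045426806) = 22045426806/54172435105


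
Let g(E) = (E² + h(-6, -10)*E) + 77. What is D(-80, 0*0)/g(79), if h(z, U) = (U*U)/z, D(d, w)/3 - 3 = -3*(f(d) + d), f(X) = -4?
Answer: 2295/15004 ≈ 0.15296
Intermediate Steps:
D(d, w) = 45 - 9*d (D(d, w) = 9 + 3*(-3*(-4 + d)) = 9 + 3*(12 - 3*d) = 9 + (36 - 9*d) = 45 - 9*d)
h(z, U) = U²/z
g(E) = 77 + E² - 50*E/3 (g(E) = (E² + ((-10)²/(-6))*E) + 77 = (E² + (100*(-⅙))*E) + 77 = (E² - 50*E/3) + 77 = 77 + E² - 50*E/3)
D(-80, 0*0)/g(79) = (45 - 9*(-80))/(77 + 79² - 50/3*79) = (45 + 720)/(77 + 6241 - 3950/3) = 765/(15004/3) = 765*(3/15004) = 2295/15004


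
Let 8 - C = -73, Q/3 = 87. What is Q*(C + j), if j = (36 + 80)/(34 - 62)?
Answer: 140418/7 ≈ 20060.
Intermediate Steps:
Q = 261 (Q = 3*87 = 261)
C = 81 (C = 8 - 1*(-73) = 8 + 73 = 81)
j = -29/7 (j = 116/(-28) = 116*(-1/28) = -29/7 ≈ -4.1429)
Q*(C + j) = 261*(81 - 29/7) = 261*(538/7) = 140418/7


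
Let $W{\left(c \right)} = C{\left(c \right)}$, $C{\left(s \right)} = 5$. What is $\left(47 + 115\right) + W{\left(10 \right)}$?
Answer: $167$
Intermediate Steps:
$W{\left(c \right)} = 5$
$\left(47 + 115\right) + W{\left(10 \right)} = \left(47 + 115\right) + 5 = 162 + 5 = 167$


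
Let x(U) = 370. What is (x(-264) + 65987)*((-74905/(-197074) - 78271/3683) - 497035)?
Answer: -3912393684233727/118618 ≈ -3.2983e+10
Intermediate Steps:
(x(-264) + 65987)*((-74905/(-197074) - 78271/3683) - 497035) = (370 + 65987)*((-74905/(-197074) - 78271/3683) - 497035) = 66357*((-74905*(-1/197074) - 78271*1/3683) - 497035) = 66357*((355/934 - 2699/127) - 497035) = 66357*(-2475781/118618 - 497035) = 66357*(-58959773411/118618) = -3912393684233727/118618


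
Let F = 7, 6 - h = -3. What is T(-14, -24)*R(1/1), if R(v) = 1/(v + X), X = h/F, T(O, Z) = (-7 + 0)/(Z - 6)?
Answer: 49/480 ≈ 0.10208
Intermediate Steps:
h = 9 (h = 6 - 1*(-3) = 6 + 3 = 9)
T(O, Z) = -7/(-6 + Z)
X = 9/7 ≈ 1.2857
R(v) = 1/(9/7 + v) (R(v) = 1/(v + 9/7) = 1/(9/7 + v))
T(-14, -24)*R(1/1) = (-7/(-6 - 24))*(7/(9 + 7*(1/1))) = (-7/(-30))*(7/(9 + 7*(1*1))) = (-7*(-1/30))*(7/(9 + 7*1)) = 7*(7/(9 + 7))/30 = 7*(7/16)/30 = 7*(7*(1/16))/30 = (7/30)*(7/16) = 49/480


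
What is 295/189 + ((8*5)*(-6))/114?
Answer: -1955/3591 ≈ -0.54442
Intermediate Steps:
295/189 + ((8*5)*(-6))/114 = 295*(1/189) + (40*(-6))*(1/114) = 295/189 - 240*1/114 = 295/189 - 40/19 = -1955/3591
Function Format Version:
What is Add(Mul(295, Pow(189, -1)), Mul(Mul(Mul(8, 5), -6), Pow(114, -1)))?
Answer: Rational(-1955, 3591) ≈ -0.54442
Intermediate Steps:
Add(Mul(295, Pow(189, -1)), Mul(Mul(Mul(8, 5), -6), Pow(114, -1))) = Add(Mul(295, Rational(1, 189)), Mul(Mul(40, -6), Rational(1, 114))) = Add(Rational(295, 189), Mul(-240, Rational(1, 114))) = Add(Rational(295, 189), Rational(-40, 19)) = Rational(-1955, 3591)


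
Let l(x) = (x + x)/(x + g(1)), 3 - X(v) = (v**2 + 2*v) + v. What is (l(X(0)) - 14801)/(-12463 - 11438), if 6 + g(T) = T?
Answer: 14804/23901 ≈ 0.61939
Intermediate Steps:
X(v) = 3 - v**2 - 3*v (X(v) = 3 - ((v**2 + 2*v) + v) = 3 - (v**2 + 3*v) = 3 + (-v**2 - 3*v) = 3 - v**2 - 3*v)
g(T) = -6 + T
l(x) = 2*x/(-5 + x) (l(x) = (x + x)/(x + (-6 + 1)) = (2*x)/(x - 5) = (2*x)/(-5 + x) = 2*x/(-5 + x))
(l(X(0)) - 14801)/(-12463 - 11438) = (2*(3 - 1*0**2 - 3*0)/(-5 + (3 - 1*0**2 - 3*0)) - 14801)/(-12463 - 11438) = (2*(3 - 1*0 + 0)/(-5 + (3 - 1*0 + 0)) - 14801)/(-23901) = (2*(3 + 0 + 0)/(-5 + (3 + 0 + 0)) - 14801)*(-1/23901) = (2*3/(-5 + 3) - 14801)*(-1/23901) = (2*3/(-2) - 14801)*(-1/23901) = (2*3*(-1/2) - 14801)*(-1/23901) = (-3 - 14801)*(-1/23901) = -14804*(-1/23901) = 14804/23901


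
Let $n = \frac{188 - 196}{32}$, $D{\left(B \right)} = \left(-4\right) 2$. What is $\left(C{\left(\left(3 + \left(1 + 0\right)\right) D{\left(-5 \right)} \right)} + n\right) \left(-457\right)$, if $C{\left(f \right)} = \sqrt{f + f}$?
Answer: $\frac{457}{4} - 3656 i \approx 114.25 - 3656.0 i$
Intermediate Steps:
$D{\left(B \right)} = -8$
$n = - \frac{1}{4}$ ($n = \left(-8\right) \frac{1}{32} = - \frac{1}{4} \approx -0.25$)
$C{\left(f \right)} = \sqrt{2} \sqrt{f}$ ($C{\left(f \right)} = \sqrt{2 f} = \sqrt{2} \sqrt{f}$)
$\left(C{\left(\left(3 + \left(1 + 0\right)\right) D{\left(-5 \right)} \right)} + n\right) \left(-457\right) = \left(\sqrt{2} \sqrt{\left(3 + \left(1 + 0\right)\right) \left(-8\right)} - \frac{1}{4}\right) \left(-457\right) = \left(\sqrt{2} \sqrt{\left(3 + 1\right) \left(-8\right)} - \frac{1}{4}\right) \left(-457\right) = \left(\sqrt{2} \sqrt{4 \left(-8\right)} - \frac{1}{4}\right) \left(-457\right) = \left(\sqrt{2} \sqrt{-32} - \frac{1}{4}\right) \left(-457\right) = \left(\sqrt{2} \cdot 4 i \sqrt{2} - \frac{1}{4}\right) \left(-457\right) = \left(8 i - \frac{1}{4}\right) \left(-457\right) = \left(- \frac{1}{4} + 8 i\right) \left(-457\right) = \frac{457}{4} - 3656 i$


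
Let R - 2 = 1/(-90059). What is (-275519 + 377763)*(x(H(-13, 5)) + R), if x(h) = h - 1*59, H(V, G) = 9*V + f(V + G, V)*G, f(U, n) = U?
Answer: -1970510474988/90059 ≈ -2.1880e+7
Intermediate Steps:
H(V, G) = 9*V + G*(G + V) (H(V, G) = 9*V + (V + G)*G = 9*V + (G + V)*G = 9*V + G*(G + V))
x(h) = -59 + h (x(h) = h - 59 = -59 + h)
R = 180117/90059 (R = 2 + 1/(-90059) = 2 - 1/90059 = 180117/90059 ≈ 2.0000)
(-275519 + 377763)*(x(H(-13, 5)) + R) = (-275519 + 377763)*((-59 + (9*(-13) + 5*(5 - 13))) + 180117/90059) = 102244*((-59 + (-117 + 5*(-8))) + 180117/90059) = 102244*((-59 + (-117 - 40)) + 180117/90059) = 102244*((-59 - 157) + 180117/90059) = 102244*(-216 + 180117/90059) = 102244*(-19272627/90059) = -1970510474988/90059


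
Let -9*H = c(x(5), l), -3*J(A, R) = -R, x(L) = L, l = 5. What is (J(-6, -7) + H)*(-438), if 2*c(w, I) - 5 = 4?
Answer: 1241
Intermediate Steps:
c(w, I) = 9/2 (c(w, I) = 5/2 + (1/2)*4 = 5/2 + 2 = 9/2)
J(A, R) = R/3 (J(A, R) = -(-1)*R/3 = R/3)
H = -1/2 (H = -1/9*9/2 = -1/2 ≈ -0.50000)
(J(-6, -7) + H)*(-438) = ((1/3)*(-7) - 1/2)*(-438) = (-7/3 - 1/2)*(-438) = -17/6*(-438) = 1241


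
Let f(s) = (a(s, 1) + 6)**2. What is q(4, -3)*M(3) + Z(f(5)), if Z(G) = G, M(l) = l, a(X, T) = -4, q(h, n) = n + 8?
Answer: 19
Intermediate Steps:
q(h, n) = 8 + n
f(s) = 4 (f(s) = (-4 + 6)**2 = 2**2 = 4)
q(4, -3)*M(3) + Z(f(5)) = (8 - 3)*3 + 4 = 5*3 + 4 = 15 + 4 = 19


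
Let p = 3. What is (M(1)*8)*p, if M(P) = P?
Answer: 24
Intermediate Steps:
(M(1)*8)*p = (1*8)*3 = 8*3 = 24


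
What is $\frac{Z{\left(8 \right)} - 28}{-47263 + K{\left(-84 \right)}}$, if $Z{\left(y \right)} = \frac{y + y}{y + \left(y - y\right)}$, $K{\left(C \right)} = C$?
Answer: $\frac{26}{47347} \approx 0.00054914$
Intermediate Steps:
$Z{\left(y \right)} = 2$ ($Z{\left(y \right)} = \frac{2 y}{y + 0} = \frac{2 y}{y} = 2$)
$\frac{Z{\left(8 \right)} - 28}{-47263 + K{\left(-84 \right)}} = \frac{2 - 28}{-47263 - 84} = - \frac{26}{-47347} = \left(-26\right) \left(- \frac{1}{47347}\right) = \frac{26}{47347}$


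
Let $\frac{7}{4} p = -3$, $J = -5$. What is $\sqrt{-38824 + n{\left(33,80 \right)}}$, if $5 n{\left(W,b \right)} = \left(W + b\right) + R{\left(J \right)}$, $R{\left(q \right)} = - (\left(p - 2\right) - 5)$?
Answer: $\frac{2 i \sqrt{11882395}}{35} \approx 196.98 i$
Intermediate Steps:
$p = - \frac{12}{7}$ ($p = \frac{4}{7} \left(-3\right) = - \frac{12}{7} \approx -1.7143$)
$R{\left(q \right)} = \frac{61}{7}$ ($R{\left(q \right)} = - (\left(- \frac{12}{7} - 2\right) - 5) = - (- \frac{26}{7} - 5) = \left(-1\right) \left(- \frac{61}{7}\right) = \frac{61}{7}$)
$n{\left(W,b \right)} = \frac{61}{35} + \frac{W}{5} + \frac{b}{5}$ ($n{\left(W,b \right)} = \frac{\left(W + b\right) + \frac{61}{7}}{5} = \frac{\frac{61}{7} + W + b}{5} = \frac{61}{35} + \frac{W}{5} + \frac{b}{5}$)
$\sqrt{-38824 + n{\left(33,80 \right)}} = \sqrt{-38824 + \left(\frac{61}{35} + \frac{1}{5} \cdot 33 + \frac{1}{5} \cdot 80\right)} = \sqrt{-38824 + \left(\frac{61}{35} + \frac{33}{5} + 16\right)} = \sqrt{-38824 + \frac{852}{35}} = \sqrt{- \frac{1357988}{35}} = \frac{2 i \sqrt{11882395}}{35}$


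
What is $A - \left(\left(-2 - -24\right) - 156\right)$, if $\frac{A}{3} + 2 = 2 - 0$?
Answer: $134$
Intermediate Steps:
$A = 0$ ($A = -6 + 3 \left(2 - 0\right) = -6 + 3 \left(2 + 0\right) = -6 + 3 \cdot 2 = -6 + 6 = 0$)
$A - \left(\left(-2 - -24\right) - 156\right) = 0 - \left(\left(-2 - -24\right) - 156\right) = 0 - \left(\left(-2 + 24\right) - 156\right) = 0 - \left(22 - 156\right) = 0 - -134 = 0 + 134 = 134$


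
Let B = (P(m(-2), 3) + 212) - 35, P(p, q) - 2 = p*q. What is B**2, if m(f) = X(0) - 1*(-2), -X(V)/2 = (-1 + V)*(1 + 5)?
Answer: 48841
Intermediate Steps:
X(V) = 12 - 12*V (X(V) = -2*(-1 + V)*(1 + 5) = -2*(-1 + V)*6 = -2*(-6 + 6*V) = 12 - 12*V)
m(f) = 14 (m(f) = (12 - 12*0) - 1*(-2) = (12 + 0) + 2 = 12 + 2 = 14)
P(p, q) = 2 + p*q
B = 221 (B = ((2 + 14*3) + 212) - 35 = ((2 + 42) + 212) - 35 = (44 + 212) - 35 = 256 - 35 = 221)
B**2 = 221**2 = 48841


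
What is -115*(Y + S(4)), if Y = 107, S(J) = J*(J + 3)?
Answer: -15525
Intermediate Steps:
S(J) = J*(3 + J)
-115*(Y + S(4)) = -115*(107 + 4*(3 + 4)) = -115*(107 + 4*7) = -115*(107 + 28) = -115*135 = -15525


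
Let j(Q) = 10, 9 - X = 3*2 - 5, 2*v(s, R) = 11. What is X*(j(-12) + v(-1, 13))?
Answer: 124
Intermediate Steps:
v(s, R) = 11/2 (v(s, R) = (½)*11 = 11/2)
X = 8 (X = 9 - (3*2 - 5) = 9 - (6 - 5) = 9 - 1*1 = 9 - 1 = 8)
X*(j(-12) + v(-1, 13)) = 8*(10 + 11/2) = 8*(31/2) = 124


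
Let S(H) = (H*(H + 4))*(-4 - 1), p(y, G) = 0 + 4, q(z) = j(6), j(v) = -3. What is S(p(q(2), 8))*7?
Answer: -1120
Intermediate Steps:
q(z) = -3
p(y, G) = 4
S(H) = -5*H*(4 + H) (S(H) = (H*(4 + H))*(-5) = -5*H*(4 + H))
S(p(q(2), 8))*7 = -5*4*(4 + 4)*7 = -5*4*8*7 = -160*7 = -1120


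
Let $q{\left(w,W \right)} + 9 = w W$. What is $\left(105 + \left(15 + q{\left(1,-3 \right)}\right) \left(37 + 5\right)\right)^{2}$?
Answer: $53361$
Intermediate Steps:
$q{\left(w,W \right)} = -9 + W w$ ($q{\left(w,W \right)} = -9 + w W = -9 + W w$)
$\left(105 + \left(15 + q{\left(1,-3 \right)}\right) \left(37 + 5\right)\right)^{2} = \left(105 + \left(15 - 12\right) \left(37 + 5\right)\right)^{2} = \left(105 + \left(15 - 12\right) 42\right)^{2} = \left(105 + 3 \cdot 42\right)^{2} = \left(105 + 126\right)^{2} = 231^{2} = 53361$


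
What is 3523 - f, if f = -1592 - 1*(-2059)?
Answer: 3056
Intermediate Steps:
f = 467 (f = -1592 + 2059 = 467)
3523 - f = 3523 - 1*467 = 3523 - 467 = 3056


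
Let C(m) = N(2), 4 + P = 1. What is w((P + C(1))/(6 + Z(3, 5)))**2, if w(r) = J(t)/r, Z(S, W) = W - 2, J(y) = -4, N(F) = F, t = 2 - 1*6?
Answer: 1296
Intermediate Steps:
t = -4 (t = 2 - 6 = -4)
P = -3 (P = -4 + 1 = -3)
C(m) = 2
Z(S, W) = -2 + W
w(r) = -4/r
w((P + C(1))/(6 + Z(3, 5)))**2 = (-4*(6 + (-2 + 5))/(-3 + 2))**2 = (-4/((-1/(6 + 3))))**2 = (-4/((-1/9)))**2 = (-4/((-1*1/9)))**2 = (-4/(-1/9))**2 = (-4*(-9))**2 = 36**2 = 1296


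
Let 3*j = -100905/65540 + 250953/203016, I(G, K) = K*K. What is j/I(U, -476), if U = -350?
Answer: -67297831/150737258888832 ≈ -4.4646e-7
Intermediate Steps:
I(G, K) = K**2
j = -67297831/665283432 (j = (-100905/65540 + 250953/203016)/3 = (-100905*1/65540 + 250953*(1/203016))/3 = (-20181/13108 + 83651/67672)/3 = (1/3)*(-67297831/221761144) = -67297831/665283432 ≈ -0.10116)
j/I(U, -476) = -67297831/(665283432*((-476)**2)) = -67297831/665283432/226576 = -67297831/665283432*1/226576 = -67297831/150737258888832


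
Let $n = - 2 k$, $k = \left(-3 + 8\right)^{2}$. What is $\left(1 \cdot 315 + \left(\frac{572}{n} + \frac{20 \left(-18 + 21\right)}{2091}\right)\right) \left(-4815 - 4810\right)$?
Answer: $- \frac{2036662705}{697} \approx -2.922 \cdot 10^{6}$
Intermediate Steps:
$k = 25$ ($k = 5^{2} = 25$)
$n = -50$ ($n = \left(-2\right) 25 = -50$)
$\left(1 \cdot 315 + \left(\frac{572}{n} + \frac{20 \left(-18 + 21\right)}{2091}\right)\right) \left(-4815 - 4810\right) = \left(1 \cdot 315 + \left(\frac{572}{-50} + \frac{20 \left(-18 + 21\right)}{2091}\right)\right) \left(-4815 - 4810\right) = \left(315 + \left(572 \left(- \frac{1}{50}\right) + 20 \cdot 3 \cdot \frac{1}{2091}\right)\right) \left(-9625\right) = \left(315 + \left(- \frac{286}{25} + 60 \cdot \frac{1}{2091}\right)\right) \left(-9625\right) = \left(315 + \left(- \frac{286}{25} + \frac{20}{697}\right)\right) \left(-9625\right) = \left(315 - \frac{198842}{17425}\right) \left(-9625\right) = \frac{5290033}{17425} \left(-9625\right) = - \frac{2036662705}{697}$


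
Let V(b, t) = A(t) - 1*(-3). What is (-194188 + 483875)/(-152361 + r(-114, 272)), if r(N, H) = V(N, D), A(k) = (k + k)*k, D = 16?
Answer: -289687/151846 ≈ -1.9078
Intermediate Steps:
A(k) = 2*k² (A(k) = (2*k)*k = 2*k²)
V(b, t) = 3 + 2*t² (V(b, t) = 2*t² - 1*(-3) = 2*t² + 3 = 3 + 2*t²)
r(N, H) = 515 (r(N, H) = 3 + 2*16² = 3 + 2*256 = 3 + 512 = 515)
(-194188 + 483875)/(-152361 + r(-114, 272)) = (-194188 + 483875)/(-152361 + 515) = 289687/(-151846) = 289687*(-1/151846) = -289687/151846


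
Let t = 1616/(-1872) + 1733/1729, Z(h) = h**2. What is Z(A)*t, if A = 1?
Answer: 2164/15561 ≈ 0.13907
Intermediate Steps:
t = 2164/15561 (t = 1616*(-1/1872) + 1733*(1/1729) = -101/117 + 1733/1729 = 2164/15561 ≈ 0.13907)
Z(A)*t = 1**2*(2164/15561) = 1*(2164/15561) = 2164/15561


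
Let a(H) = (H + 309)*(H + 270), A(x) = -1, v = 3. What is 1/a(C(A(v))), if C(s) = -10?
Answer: 1/77740 ≈ 1.2863e-5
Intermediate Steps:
a(H) = (270 + H)*(309 + H) (a(H) = (309 + H)*(270 + H) = (270 + H)*(309 + H))
1/a(C(A(v))) = 1/(83430 + (-10)² + 579*(-10)) = 1/(83430 + 100 - 5790) = 1/77740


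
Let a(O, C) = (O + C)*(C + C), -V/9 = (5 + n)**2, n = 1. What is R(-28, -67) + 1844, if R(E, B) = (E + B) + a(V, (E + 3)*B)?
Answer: 4527599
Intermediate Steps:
V = -324 (V = -9*(5 + 1)**2 = -9*6**2 = -9*36 = -324)
a(O, C) = 2*C*(C + O) (a(O, C) = (C + O)*(2*C) = 2*C*(C + O))
R(E, B) = B + E + 2*B*(-324 + B*(3 + E))*(3 + E) (R(E, B) = (E + B) + 2*((E + 3)*B)*((E + 3)*B - 324) = (B + E) + 2*((3 + E)*B)*((3 + E)*B - 324) = (B + E) + 2*(B*(3 + E))*(B*(3 + E) - 324) = (B + E) + 2*(B*(3 + E))*(-324 + B*(3 + E)) = (B + E) + 2*B*(-324 + B*(3 + E))*(3 + E) = B + E + 2*B*(-324 + B*(3 + E))*(3 + E))
R(-28, -67) + 1844 = (-67 - 28 + 2*(-67)*(-324 - 67*(3 - 28))*(3 - 28)) + 1844 = (-67 - 28 + 2*(-67)*(-324 - 67*(-25))*(-25)) + 1844 = (-67 - 28 + 2*(-67)*(-324 + 1675)*(-25)) + 1844 = (-67 - 28 + 2*(-67)*1351*(-25)) + 1844 = (-67 - 28 + 4525850) + 1844 = 4525755 + 1844 = 4527599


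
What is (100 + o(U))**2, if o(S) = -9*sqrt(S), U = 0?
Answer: 10000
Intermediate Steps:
(100 + o(U))**2 = (100 - 9*sqrt(0))**2 = (100 - 9*0)**2 = (100 + 0)**2 = 100**2 = 10000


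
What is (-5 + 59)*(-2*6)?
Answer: -648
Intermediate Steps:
(-5 + 59)*(-2*6) = 54*(-12) = -648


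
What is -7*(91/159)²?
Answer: -57967/25281 ≈ -2.2929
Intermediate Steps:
-7*(91/159)² = -7*8281/25281 = -57967/25281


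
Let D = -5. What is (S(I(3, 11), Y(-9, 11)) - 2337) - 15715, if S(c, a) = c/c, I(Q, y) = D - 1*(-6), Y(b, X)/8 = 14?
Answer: -18051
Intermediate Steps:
Y(b, X) = 112 (Y(b, X) = 8*14 = 112)
I(Q, y) = 1 (I(Q, y) = -5 - 1*(-6) = -5 + 6 = 1)
S(c, a) = 1
(S(I(3, 11), Y(-9, 11)) - 2337) - 15715 = (1 - 2337) - 15715 = -2336 - 15715 = -18051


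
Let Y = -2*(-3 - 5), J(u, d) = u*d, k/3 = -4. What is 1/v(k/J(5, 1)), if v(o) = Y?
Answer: 1/16 ≈ 0.062500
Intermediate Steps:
k = -12 (k = 3*(-4) = -12)
J(u, d) = d*u
Y = 16 (Y = -2*(-8) = 16)
v(o) = 16
1/v(k/J(5, 1)) = 1/16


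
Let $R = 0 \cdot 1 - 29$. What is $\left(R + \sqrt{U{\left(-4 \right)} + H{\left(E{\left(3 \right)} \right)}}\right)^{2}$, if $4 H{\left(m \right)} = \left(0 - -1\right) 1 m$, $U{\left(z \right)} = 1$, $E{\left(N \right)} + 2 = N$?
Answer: $\frac{\left(58 - \sqrt{5}\right)^{2}}{4} \approx 777.4$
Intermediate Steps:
$E{\left(N \right)} = -2 + N$
$H{\left(m \right)} = \frac{m}{4}$ ($H{\left(m \right)} = \frac{\left(0 - -1\right) 1 m}{4} = \frac{\left(0 + 1\right) 1 m}{4} = \frac{1 \cdot 1 m}{4} = \frac{1 m}{4} = \frac{m}{4}$)
$R = -29$ ($R = 0 - 29 = -29$)
$\left(R + \sqrt{U{\left(-4 \right)} + H{\left(E{\left(3 \right)} \right)}}\right)^{2} = \left(-29 + \sqrt{1 + \frac{-2 + 3}{4}}\right)^{2} = \left(-29 + \sqrt{1 + \frac{1}{4} \cdot 1}\right)^{2} = \left(-29 + \sqrt{1 + \frac{1}{4}}\right)^{2} = \left(-29 + \sqrt{\frac{5}{4}}\right)^{2} = \left(-29 + \frac{\sqrt{5}}{2}\right)^{2}$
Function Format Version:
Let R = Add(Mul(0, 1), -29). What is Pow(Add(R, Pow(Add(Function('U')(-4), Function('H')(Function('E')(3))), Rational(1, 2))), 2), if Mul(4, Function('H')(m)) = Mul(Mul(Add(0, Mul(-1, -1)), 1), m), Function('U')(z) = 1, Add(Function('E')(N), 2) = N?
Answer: Mul(Rational(1, 4), Pow(Add(58, Mul(-1, Pow(5, Rational(1, 2)))), 2)) ≈ 777.40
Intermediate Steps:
Function('E')(N) = Add(-2, N)
Function('H')(m) = Mul(Rational(1, 4), m) (Function('H')(m) = Mul(Rational(1, 4), Mul(Mul(Add(0, Mul(-1, -1)), 1), m)) = Mul(Rational(1, 4), Mul(Mul(Add(0, 1), 1), m)) = Mul(Rational(1, 4), Mul(Mul(1, 1), m)) = Mul(Rational(1, 4), Mul(1, m)) = Mul(Rational(1, 4), m))
R = -29 (R = Add(0, -29) = -29)
Pow(Add(R, Pow(Add(Function('U')(-4), Function('H')(Function('E')(3))), Rational(1, 2))), 2) = Pow(Add(-29, Pow(Add(1, Mul(Rational(1, 4), Add(-2, 3))), Rational(1, 2))), 2) = Pow(Add(-29, Pow(Add(1, Mul(Rational(1, 4), 1)), Rational(1, 2))), 2) = Pow(Add(-29, Pow(Add(1, Rational(1, 4)), Rational(1, 2))), 2) = Pow(Add(-29, Pow(Rational(5, 4), Rational(1, 2))), 2) = Pow(Add(-29, Mul(Rational(1, 2), Pow(5, Rational(1, 2)))), 2)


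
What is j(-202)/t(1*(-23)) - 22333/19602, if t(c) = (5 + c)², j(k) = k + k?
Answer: -46775/19602 ≈ -2.3862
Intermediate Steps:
j(k) = 2*k
j(-202)/t(1*(-23)) - 22333/19602 = (2*(-202))/((5 + 1*(-23))²) - 22333/19602 = -404/(5 - 23)² - 22333*1/19602 = -404/((-18)²) - 22333/19602 = -404/324 - 22333/19602 = -404*1/324 - 22333/19602 = -101/81 - 22333/19602 = -46775/19602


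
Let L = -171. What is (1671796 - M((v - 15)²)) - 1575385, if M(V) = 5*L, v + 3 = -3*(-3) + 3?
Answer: 97266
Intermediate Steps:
v = 9 (v = -3 + (-3*(-3) + 3) = -3 + (9 + 3) = -3 + 12 = 9)
M(V) = -855 (M(V) = 5*(-171) = -855)
(1671796 - M((v - 15)²)) - 1575385 = (1671796 - 1*(-855)) - 1575385 = (1671796 + 855) - 1575385 = 1672651 - 1575385 = 97266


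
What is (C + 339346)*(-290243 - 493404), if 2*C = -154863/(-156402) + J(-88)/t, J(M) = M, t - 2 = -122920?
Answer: -568040265690212812763/2136069004 ≈ -2.6593e+11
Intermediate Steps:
t = -122918 (t = 2 - 122920 = -122918)
C = 1058289645/2136069004 (C = (-154863/(-156402) - 88/(-122918))/2 = (-154863*(-1/156402) - 88*(-1/122918))/2 = (17207/17378 + 44/61459)/2 = (½)*(1058289645/1068034502) = 1058289645/2136069004 ≈ 0.49544)
(C + 339346)*(-290243 - 493404) = (1058289645/2136069004 + 339346)*(-290243 - 493404) = (724867530521029/2136069004)*(-783647) = -568040265690212812763/2136069004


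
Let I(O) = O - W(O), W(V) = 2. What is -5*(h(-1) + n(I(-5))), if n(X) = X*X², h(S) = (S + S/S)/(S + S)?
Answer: 1715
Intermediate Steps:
h(S) = (1 + S)/(2*S) (h(S) = (S + 1)/((2*S)) = (1 + S)*(1/(2*S)) = (1 + S)/(2*S))
I(O) = -2 + O (I(O) = O - 1*2 = O - 2 = -2 + O)
n(X) = X³
-5*(h(-1) + n(I(-5))) = -5*((½)*(1 - 1)/(-1) + (-2 - 5)³) = -5*((½)*(-1)*0 + (-7)³) = -5*(0 - 343) = -5*(-343) = 1715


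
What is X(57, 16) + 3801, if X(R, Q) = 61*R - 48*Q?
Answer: 6510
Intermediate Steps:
X(R, Q) = -48*Q + 61*R
X(57, 16) + 3801 = (-48*16 + 61*57) + 3801 = (-768 + 3477) + 3801 = 2709 + 3801 = 6510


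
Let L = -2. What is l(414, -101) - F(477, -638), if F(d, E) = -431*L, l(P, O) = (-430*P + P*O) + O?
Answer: -220797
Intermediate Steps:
l(P, O) = O - 430*P + O*P (l(P, O) = (-430*P + O*P) + O = O - 430*P + O*P)
F(d, E) = 862 (F(d, E) = -431*(-2) = 862)
l(414, -101) - F(477, -638) = (-101 - 430*414 - 101*414) - 1*862 = (-101 - 178020 - 41814) - 862 = -219935 - 862 = -220797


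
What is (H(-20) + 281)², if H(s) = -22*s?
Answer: 519841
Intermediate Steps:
(H(-20) + 281)² = (-22*(-20) + 281)² = (440 + 281)² = 721² = 519841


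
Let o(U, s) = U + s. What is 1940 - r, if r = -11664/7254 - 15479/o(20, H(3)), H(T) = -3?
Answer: 19539993/6851 ≈ 2852.1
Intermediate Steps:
r = -6249053/6851 (r = -11664/7254 - 15479/(20 - 3) = -11664*1/7254 - 15479/17 = -648/403 - 15479*1/17 = -648/403 - 15479/17 = -6249053/6851 ≈ -912.14)
1940 - r = 1940 - 1*(-6249053/6851) = 1940 + 6249053/6851 = 19539993/6851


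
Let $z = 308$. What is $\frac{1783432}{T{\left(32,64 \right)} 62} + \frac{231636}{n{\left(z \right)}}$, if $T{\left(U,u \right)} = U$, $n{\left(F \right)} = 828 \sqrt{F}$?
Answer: $\frac{222929}{248} + \frac{19303 \sqrt{77}}{10626} \approx 914.85$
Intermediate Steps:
$\frac{1783432}{T{\left(32,64 \right)} 62} + \frac{231636}{n{\left(z \right)}} = \frac{1783432}{32 \cdot 62} + \frac{231636}{828 \sqrt{308}} = \frac{1783432}{1984} + \frac{231636}{828 \cdot 2 \sqrt{77}} = 1783432 \cdot \frac{1}{1984} + \frac{231636}{1656 \sqrt{77}} = \frac{222929}{248} + 231636 \frac{\sqrt{77}}{127512} = \frac{222929}{248} + \frac{19303 \sqrt{77}}{10626}$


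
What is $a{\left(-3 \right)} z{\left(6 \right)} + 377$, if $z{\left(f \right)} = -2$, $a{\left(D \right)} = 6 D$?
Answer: $413$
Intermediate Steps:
$a{\left(-3 \right)} z{\left(6 \right)} + 377 = 6 \left(-3\right) \left(-2\right) + 377 = \left(-18\right) \left(-2\right) + 377 = 36 + 377 = 413$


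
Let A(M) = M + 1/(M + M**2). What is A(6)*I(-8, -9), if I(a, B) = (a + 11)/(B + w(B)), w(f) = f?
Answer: -253/252 ≈ -1.0040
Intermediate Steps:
I(a, B) = (11 + a)/(2*B) (I(a, B) = (a + 11)/(B + B) = (11 + a)/((2*B)) = (11 + a)*(1/(2*B)) = (11 + a)/(2*B))
A(6)*I(-8, -9) = ((1 + 6**2 + 6**3)/(6*(1 + 6)))*((1/2)*(11 - 8)/(-9)) = ((1/6)*(1 + 36 + 216)/7)*((1/2)*(-1/9)*3) = ((1/6)*(1/7)*253)*(-1/6) = (253/42)*(-1/6) = -253/252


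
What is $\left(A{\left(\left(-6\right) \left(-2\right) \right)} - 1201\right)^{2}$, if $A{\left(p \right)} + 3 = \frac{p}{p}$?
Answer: $1447209$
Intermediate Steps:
$A{\left(p \right)} = -2$ ($A{\left(p \right)} = -3 + \frac{p}{p} = -3 + 1 = -2$)
$\left(A{\left(\left(-6\right) \left(-2\right) \right)} - 1201\right)^{2} = \left(-2 - 1201\right)^{2} = \left(-1203\right)^{2} = 1447209$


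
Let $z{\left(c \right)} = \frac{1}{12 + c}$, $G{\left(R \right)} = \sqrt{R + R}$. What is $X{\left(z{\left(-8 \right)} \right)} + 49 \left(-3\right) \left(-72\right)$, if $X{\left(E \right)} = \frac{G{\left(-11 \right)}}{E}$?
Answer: $10584 + 4 i \sqrt{22} \approx 10584.0 + 18.762 i$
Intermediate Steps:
$G{\left(R \right)} = \sqrt{2} \sqrt{R}$ ($G{\left(R \right)} = \sqrt{2 R} = \sqrt{2} \sqrt{R}$)
$X{\left(E \right)} = \frac{i \sqrt{22}}{E}$ ($X{\left(E \right)} = \frac{\sqrt{2} \sqrt{-11}}{E} = \frac{\sqrt{2} i \sqrt{11}}{E} = \frac{i \sqrt{22}}{E}$)
$X{\left(z{\left(-8 \right)} \right)} + 49 \left(-3\right) \left(-72\right) = \frac{i \sqrt{22}}{\frac{1}{12 - 8}} + 49 \left(-3\right) \left(-72\right) = \frac{i \sqrt{22}}{\frac{1}{4}} - -10584 = i \sqrt{22} \frac{1}{\frac{1}{4}} + 10584 = i \sqrt{22} \cdot 4 + 10584 = 4 i \sqrt{22} + 10584 = 10584 + 4 i \sqrt{22}$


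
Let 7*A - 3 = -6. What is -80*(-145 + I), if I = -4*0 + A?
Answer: 81440/7 ≈ 11634.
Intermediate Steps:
A = -3/7 (A = 3/7 + (1/7)*(-6) = 3/7 - 6/7 = -3/7 ≈ -0.42857)
I = -3/7 (I = -4*0 - 3/7 = 0 - 3/7 = -3/7 ≈ -0.42857)
-80*(-145 + I) = -80*(-145 - 3/7) = -80*(-1018/7) = 81440/7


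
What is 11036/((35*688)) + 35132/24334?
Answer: 139316073/73245340 ≈ 1.9020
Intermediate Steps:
11036/((35*688)) + 35132/24334 = 11036/24080 + 35132*(1/24334) = 11036*(1/24080) + 17566/12167 = 2759/6020 + 17566/12167 = 139316073/73245340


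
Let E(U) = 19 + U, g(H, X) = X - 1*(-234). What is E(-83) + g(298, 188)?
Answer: 358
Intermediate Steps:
g(H, X) = 234 + X (g(H, X) = X + 234 = 234 + X)
E(-83) + g(298, 188) = (19 - 83) + (234 + 188) = -64 + 422 = 358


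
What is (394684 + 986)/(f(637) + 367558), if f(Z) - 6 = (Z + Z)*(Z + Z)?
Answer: 39567/199064 ≈ 0.19877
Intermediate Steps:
f(Z) = 6 + 4*Z**2 (f(Z) = 6 + (Z + Z)*(Z + Z) = 6 + (2*Z)*(2*Z) = 6 + 4*Z**2)
(394684 + 986)/(f(637) + 367558) = (394684 + 986)/((6 + 4*637**2) + 367558) = 395670/((6 + 4*405769) + 367558) = 395670/((6 + 1623076) + 367558) = 395670/(1623082 + 367558) = 395670/1990640 = 395670*(1/1990640) = 39567/199064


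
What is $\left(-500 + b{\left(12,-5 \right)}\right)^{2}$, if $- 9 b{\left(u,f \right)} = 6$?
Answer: $\frac{2256004}{9} \approx 2.5067 \cdot 10^{5}$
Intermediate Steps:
$b{\left(u,f \right)} = - \frac{2}{3}$ ($b{\left(u,f \right)} = \left(- \frac{1}{9}\right) 6 = - \frac{2}{3}$)
$\left(-500 + b{\left(12,-5 \right)}\right)^{2} = \left(-500 - \frac{2}{3}\right)^{2} = \left(- \frac{1502}{3}\right)^{2} = \frac{2256004}{9}$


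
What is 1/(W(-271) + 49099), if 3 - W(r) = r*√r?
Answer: 49102/2430908915 - 271*I*√271/2430908915 ≈ 2.0199e-5 - 1.8352e-6*I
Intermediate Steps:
W(r) = 3 - r^(3/2) (W(r) = 3 - r*√r = 3 - r^(3/2))
1/(W(-271) + 49099) = 1/((3 - (-271)^(3/2)) + 49099) = 1/((3 - (-271)*I*√271) + 49099) = 1/((3 + 271*I*√271) + 49099) = 1/(49102 + 271*I*√271)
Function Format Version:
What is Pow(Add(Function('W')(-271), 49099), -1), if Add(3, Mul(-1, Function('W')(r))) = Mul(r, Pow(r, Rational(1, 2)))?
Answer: Add(Rational(49102, 2430908915), Mul(Rational(-271, 2430908915), I, Pow(271, Rational(1, 2)))) ≈ Add(2.0199e-5, Mul(-1.8352e-6, I))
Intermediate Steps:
Function('W')(r) = Add(3, Mul(-1, Pow(r, Rational(3, 2)))) (Function('W')(r) = Add(3, Mul(-1, Mul(r, Pow(r, Rational(1, 2))))) = Add(3, Mul(-1, Pow(r, Rational(3, 2)))))
Pow(Add(Function('W')(-271), 49099), -1) = Pow(Add(Add(3, Mul(-1, Pow(-271, Rational(3, 2)))), 49099), -1) = Pow(Add(Add(3, Mul(-1, Mul(-271, I, Pow(271, Rational(1, 2))))), 49099), -1) = Pow(Add(Add(3, Mul(271, I, Pow(271, Rational(1, 2)))), 49099), -1) = Pow(Add(49102, Mul(271, I, Pow(271, Rational(1, 2)))), -1)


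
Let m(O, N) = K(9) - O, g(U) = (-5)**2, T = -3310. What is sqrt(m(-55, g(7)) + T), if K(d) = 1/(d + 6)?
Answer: 2*I*sqrt(183090)/15 ≈ 57.052*I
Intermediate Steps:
K(d) = 1/(6 + d)
g(U) = 25
m(O, N) = 1/15 - O (m(O, N) = 1/(6 + 9) - O = 1/15 - O)
sqrt(m(-55, g(7)) + T) = sqrt((1/15 - 1*(-55)) - 3310) = sqrt((1/15 + 55) - 3310) = sqrt(826/15 - 3310) = sqrt(-48824/15) = 2*I*sqrt(183090)/15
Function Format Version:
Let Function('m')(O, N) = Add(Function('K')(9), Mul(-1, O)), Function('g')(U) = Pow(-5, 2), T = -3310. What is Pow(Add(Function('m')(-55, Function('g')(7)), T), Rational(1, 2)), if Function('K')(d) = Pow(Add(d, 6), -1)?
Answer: Mul(Rational(2, 15), I, Pow(183090, Rational(1, 2))) ≈ Mul(57.052, I)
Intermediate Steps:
Function('K')(d) = Pow(Add(6, d), -1)
Function('g')(U) = 25
Function('m')(O, N) = Add(Rational(1, 15), Mul(-1, O)) (Function('m')(O, N) = Add(Pow(Add(6, 9), -1), Mul(-1, O)) = Add(Pow(15, -1), Mul(-1, O)) = Add(Rational(1, 15), Mul(-1, O)))
Pow(Add(Function('m')(-55, Function('g')(7)), T), Rational(1, 2)) = Pow(Add(Add(Rational(1, 15), Mul(-1, -55)), -3310), Rational(1, 2)) = Pow(Add(Add(Rational(1, 15), 55), -3310), Rational(1, 2)) = Pow(Add(Rational(826, 15), -3310), Rational(1, 2)) = Pow(Rational(-48824, 15), Rational(1, 2)) = Mul(Rational(2, 15), I, Pow(183090, Rational(1, 2)))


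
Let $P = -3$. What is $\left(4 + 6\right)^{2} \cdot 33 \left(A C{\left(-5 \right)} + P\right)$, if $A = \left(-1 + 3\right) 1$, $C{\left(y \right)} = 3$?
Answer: $9900$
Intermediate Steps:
$A = 2$ ($A = 2 \cdot 1 = 2$)
$\left(4 + 6\right)^{2} \cdot 33 \left(A C{\left(-5 \right)} + P\right) = \left(4 + 6\right)^{2} \cdot 33 \left(2 \cdot 3 - 3\right) = 10^{2} \cdot 33 \left(6 - 3\right) = 100 \cdot 33 \cdot 3 = 3300 \cdot 3 = 9900$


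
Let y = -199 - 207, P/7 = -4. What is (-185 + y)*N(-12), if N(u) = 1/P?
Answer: 591/28 ≈ 21.107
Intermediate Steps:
P = -28 (P = 7*(-4) = -28)
N(u) = -1/28 (N(u) = 1/(-28) = -1/28)
y = -406
(-185 + y)*N(-12) = (-185 - 406)*(-1/28) = -591*(-1/28) = 591/28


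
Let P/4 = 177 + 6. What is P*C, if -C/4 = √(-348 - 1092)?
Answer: -35136*I*√10 ≈ -1.1111e+5*I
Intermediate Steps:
C = -48*I*√10 (C = -4*√(-348 - 1092) = -48*I*√10 ≈ -151.79*I)
P = 732 (P = 4*(177 + 6) = 4*183 = 732)
P*C = 732*(-48*I*√10) = -35136*I*√10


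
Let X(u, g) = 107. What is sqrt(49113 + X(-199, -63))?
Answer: 2*sqrt(12305) ≈ 221.86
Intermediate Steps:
sqrt(49113 + X(-199, -63)) = sqrt(49113 + 107) = sqrt(49220) = 2*sqrt(12305)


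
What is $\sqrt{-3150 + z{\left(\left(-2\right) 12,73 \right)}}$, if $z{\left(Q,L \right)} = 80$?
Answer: $i \sqrt{3070} \approx 55.408 i$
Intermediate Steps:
$\sqrt{-3150 + z{\left(\left(-2\right) 12,73 \right)}} = \sqrt{-3150 + 80} = \sqrt{-3070} = i \sqrt{3070}$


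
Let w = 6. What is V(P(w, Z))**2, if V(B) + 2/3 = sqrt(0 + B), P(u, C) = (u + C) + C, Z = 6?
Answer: 166/9 - 4*sqrt(2) ≈ 12.788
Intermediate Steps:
P(u, C) = u + 2*C (P(u, C) = (C + u) + C = u + 2*C)
V(B) = -2/3 + sqrt(B) (V(B) = -2/3 + sqrt(0 + B) = -2/3 + sqrt(B))
V(P(w, Z))**2 = (-2/3 + sqrt(6 + 2*6))**2 = (-2/3 + sqrt(6 + 12))**2 = (-2/3 + sqrt(18))**2 = (-2/3 + 3*sqrt(2))**2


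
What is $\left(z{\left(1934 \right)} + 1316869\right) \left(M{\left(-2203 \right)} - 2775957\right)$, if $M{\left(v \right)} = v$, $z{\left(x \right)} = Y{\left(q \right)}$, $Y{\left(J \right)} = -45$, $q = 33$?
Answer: $-3658347763840$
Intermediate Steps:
$z{\left(x \right)} = -45$
$\left(z{\left(1934 \right)} + 1316869\right) \left(M{\left(-2203 \right)} - 2775957\right) = \left(-45 + 1316869\right) \left(-2203 - 2775957\right) = 1316824 \left(-2778160\right) = -3658347763840$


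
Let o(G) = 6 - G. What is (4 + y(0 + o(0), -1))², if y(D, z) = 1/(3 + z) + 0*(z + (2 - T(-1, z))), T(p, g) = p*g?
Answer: 81/4 ≈ 20.250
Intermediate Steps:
T(p, g) = g*p
y(D, z) = 1/(3 + z) (y(D, z) = 1/(3 + z) + 0*(z + (2 - z*(-1))) = 1/(3 + z) + 0*(z + (2 - (-1)*z)) = 1/(3 + z) + 0*(z + (2 + z)) = 1/(3 + z) + 0*(2 + 2*z) = 1/(3 + z) + 0 = 1/(3 + z))
(4 + y(0 + o(0), -1))² = (4 + 1/(3 - 1))² = (4 + 1/2)² = (4 + ½)² = (9/2)² = 81/4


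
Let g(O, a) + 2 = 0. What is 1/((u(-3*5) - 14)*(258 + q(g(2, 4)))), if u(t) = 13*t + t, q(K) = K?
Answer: -1/57344 ≈ -1.7439e-5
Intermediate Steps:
g(O, a) = -2 (g(O, a) = -2 + 0 = -2)
u(t) = 14*t
1/((u(-3*5) - 14)*(258 + q(g(2, 4)))) = 1/((14*(-3*5) - 14)*(258 - 2)) = 1/((14*(-15) - 14)*256) = 1/((-210 - 14)*256) = 1/(-224*256) = 1/(-57344) = -1/57344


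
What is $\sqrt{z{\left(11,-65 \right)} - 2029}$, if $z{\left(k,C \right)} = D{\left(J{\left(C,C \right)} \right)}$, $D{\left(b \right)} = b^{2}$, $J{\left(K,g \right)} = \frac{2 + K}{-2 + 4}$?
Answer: $\frac{i \sqrt{4147}}{2} \approx 32.199 i$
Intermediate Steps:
$J{\left(K,g \right)} = 1 + \frac{K}{2}$ ($J{\left(K,g \right)} = \frac{2 + K}{2} = \left(2 + K\right) \frac{1}{2} = 1 + \frac{K}{2}$)
$z{\left(k,C \right)} = \left(1 + \frac{C}{2}\right)^{2}$
$\sqrt{z{\left(11,-65 \right)} - 2029} = \sqrt{\frac{\left(2 - 65\right)^{2}}{4} - 2029} = \sqrt{\frac{\left(-63\right)^{2}}{4} - 2029} = \sqrt{\frac{1}{4} \cdot 3969 - 2029} = \sqrt{\frac{3969}{4} - 2029} = \sqrt{- \frac{4147}{4}} = \frac{i \sqrt{4147}}{2}$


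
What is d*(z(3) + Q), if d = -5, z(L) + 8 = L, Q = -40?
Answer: 225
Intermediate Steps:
z(L) = -8 + L
d*(z(3) + Q) = -5*((-8 + 3) - 40) = -5*(-5 - 40) = -5*(-45) = 225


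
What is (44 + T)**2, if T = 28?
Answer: 5184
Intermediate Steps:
(44 + T)**2 = (44 + 28)**2 = 72**2 = 5184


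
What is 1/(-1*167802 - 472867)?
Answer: -1/640669 ≈ -1.5609e-6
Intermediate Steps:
1/(-1*167802 - 472867) = 1/(-167802 - 472867) = 1/(-640669) = -1/640669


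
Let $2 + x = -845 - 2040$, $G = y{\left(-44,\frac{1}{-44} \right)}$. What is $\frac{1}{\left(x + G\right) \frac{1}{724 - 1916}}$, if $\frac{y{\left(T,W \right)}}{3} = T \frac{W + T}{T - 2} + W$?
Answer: $\frac{1206304}{3049555} \approx 0.39557$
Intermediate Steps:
$y{\left(T,W \right)} = 3 W + \frac{3 T \left(T + W\right)}{-2 + T}$ ($y{\left(T,W \right)} = 3 \left(T \frac{W + T}{T - 2} + W\right) = 3 \left(T \frac{T + W}{-2 + T} + W\right) = 3 \left(\frac{T \left(T + W\right)}{-2 + T} + W\right) = 3 \left(W + \frac{T \left(T + W\right)}{-2 + T}\right) = 3 W + \frac{3 T \left(T + W\right)}{-2 + T}$)
$G = - \frac{127911}{1012}$ ($G = \frac{3 \left(\left(-44\right)^{2} - \frac{2}{-44} + 2 \left(-44\right) \frac{1}{-44}\right)}{-2 - 44} = \frac{3 \left(1936 - - \frac{1}{22} + 2 \left(-44\right) \left(- \frac{1}{44}\right)\right)}{-46} = 3 \left(- \frac{1}{46}\right) \left(1936 + \frac{1}{22} + 2\right) = 3 \left(- \frac{1}{46}\right) \frac{42637}{22} = - \frac{127911}{1012} \approx -126.39$)
$x = -2887$ ($x = -2 - 2885 = -2887$)
$\frac{1}{\left(x + G\right) \frac{1}{724 - 1916}} = \frac{1}{\left(-2887 - \frac{127911}{1012}\right) \frac{1}{724 - 1916}} = \frac{1}{\left(- \frac{3049555}{1012}\right) \frac{1}{-1192}} = \frac{1}{\left(- \frac{3049555}{1012}\right) \left(- \frac{1}{1192}\right)} = \frac{1}{\frac{3049555}{1206304}} = \frac{1206304}{3049555}$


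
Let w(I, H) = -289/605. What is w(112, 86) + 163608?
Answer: 98982551/605 ≈ 1.6361e+5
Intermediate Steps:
w(I, H) = -289/605 (w(I, H) = -289*1/605 = -289/605)
w(112, 86) + 163608 = -289/605 + 163608 = 98982551/605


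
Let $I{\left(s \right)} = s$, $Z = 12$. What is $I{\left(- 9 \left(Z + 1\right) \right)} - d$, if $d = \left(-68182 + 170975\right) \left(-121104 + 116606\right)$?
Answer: $462362797$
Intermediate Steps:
$d = -462362914$ ($d = 102793 \left(-4498\right) = -462362914$)
$I{\left(- 9 \left(Z + 1\right) \right)} - d = - 9 \left(12 + 1\right) - -462362914 = \left(-9\right) 13 + 462362914 = -117 + 462362914 = 462362797$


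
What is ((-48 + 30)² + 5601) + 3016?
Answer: 8941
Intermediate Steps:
((-48 + 30)² + 5601) + 3016 = ((-18)² + 5601) + 3016 = (324 + 5601) + 3016 = 5925 + 3016 = 8941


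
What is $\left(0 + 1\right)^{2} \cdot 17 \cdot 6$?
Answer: $102$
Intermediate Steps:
$\left(0 + 1\right)^{2} \cdot 17 \cdot 6 = 1^{2} \cdot 17 \cdot 6 = 1 \cdot 17 \cdot 6 = 17 \cdot 6 = 102$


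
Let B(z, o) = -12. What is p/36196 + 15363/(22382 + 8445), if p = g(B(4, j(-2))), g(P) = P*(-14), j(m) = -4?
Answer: 140314521/278953523 ≈ 0.50300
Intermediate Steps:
g(P) = -14*P
p = 168 (p = -14*(-12) = 168)
p/36196 + 15363/(22382 + 8445) = 168/36196 + 15363/(22382 + 8445) = 168*(1/36196) + 15363/30827 = 42/9049 + 15363*(1/30827) = 42/9049 + 15363/30827 = 140314521/278953523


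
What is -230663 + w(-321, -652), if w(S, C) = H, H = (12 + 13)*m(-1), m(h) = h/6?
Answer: -1384003/6 ≈ -2.3067e+5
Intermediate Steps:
m(h) = h/6 (m(h) = h*(1/6) = h/6)
H = -25/6 (H = (12 + 13)*((1/6)*(-1)) = 25*(-1/6) = -25/6 ≈ -4.1667)
w(S, C) = -25/6
-230663 + w(-321, -652) = -230663 - 25/6 = -1384003/6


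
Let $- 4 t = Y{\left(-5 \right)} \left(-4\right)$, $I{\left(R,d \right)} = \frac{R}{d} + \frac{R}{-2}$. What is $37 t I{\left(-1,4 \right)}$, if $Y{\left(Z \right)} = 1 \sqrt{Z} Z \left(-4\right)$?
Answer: $185 i \sqrt{5} \approx 413.67 i$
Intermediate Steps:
$Y{\left(Z \right)} = - 4 Z^{\frac{3}{2}}$ ($Y{\left(Z \right)} = \sqrt{Z} Z \left(-4\right) = Z^{\frac{3}{2}} \left(-4\right) = - 4 Z^{\frac{3}{2}}$)
$I{\left(R,d \right)} = - \frac{R}{2} + \frac{R}{d}$ ($I{\left(R,d \right)} = \frac{R}{d} + R \left(- \frac{1}{2}\right) = \frac{R}{d} - \frac{R}{2} = - \frac{R}{2} + \frac{R}{d}$)
$t = 20 i \sqrt{5}$ ($t = - \frac{- 4 \left(-5\right)^{\frac{3}{2}} \left(-4\right)}{4} = - \frac{- 4 \left(- 5 i \sqrt{5}\right) \left(-4\right)}{4} = - \frac{20 i \sqrt{5} \left(-4\right)}{4} = - \frac{\left(-80\right) i \sqrt{5}}{4} = 20 i \sqrt{5} \approx 44.721 i$)
$37 t I{\left(-1,4 \right)} = 37 \cdot 20 i \sqrt{5} \left(\left(- \frac{1}{2}\right) \left(-1\right) - \frac{1}{4}\right) = 740 i \sqrt{5} \left(\frac{1}{2} - \frac{1}{4}\right) = 740 i \sqrt{5} \cdot \frac{1}{4} = 185 i \sqrt{5}$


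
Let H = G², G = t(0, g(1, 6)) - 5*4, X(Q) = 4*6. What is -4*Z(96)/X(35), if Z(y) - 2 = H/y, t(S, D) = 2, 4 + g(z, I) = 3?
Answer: -43/48 ≈ -0.89583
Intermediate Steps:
g(z, I) = -1 (g(z, I) = -4 + 3 = -1)
X(Q) = 24
G = -18 (G = 2 - 5*4 = 2 - 20 = -18)
H = 324 (H = (-18)² = 324)
Z(y) = 2 + 324/y
-4*Z(96)/X(35) = -4*(2 + 324/96)/24 = -4*(2 + 324*(1/96))/24 = -4*(2 + 27/8)/24 = -43/(2*24) = -4*43/192 = -43/48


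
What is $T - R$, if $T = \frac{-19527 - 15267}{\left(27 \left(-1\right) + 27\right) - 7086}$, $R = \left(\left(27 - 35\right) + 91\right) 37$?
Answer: $- \frac{3621052}{1181} \approx -3066.1$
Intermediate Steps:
$R = 3071$ ($R = \left(\left(27 - 35\right) + 91\right) 37 = \left(-8 + 91\right) 37 = 83 \cdot 37 = 3071$)
$T = \frac{5799}{1181}$ ($T = - \frac{34794}{\left(-27 + 27\right) - 7086} = - \frac{34794}{0 - 7086} = - \frac{34794}{-7086} = \left(-34794\right) \left(- \frac{1}{7086}\right) = \frac{5799}{1181} \approx 4.9102$)
$T - R = \frac{5799}{1181} - 3071 = - \frac{3621052}{1181}$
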